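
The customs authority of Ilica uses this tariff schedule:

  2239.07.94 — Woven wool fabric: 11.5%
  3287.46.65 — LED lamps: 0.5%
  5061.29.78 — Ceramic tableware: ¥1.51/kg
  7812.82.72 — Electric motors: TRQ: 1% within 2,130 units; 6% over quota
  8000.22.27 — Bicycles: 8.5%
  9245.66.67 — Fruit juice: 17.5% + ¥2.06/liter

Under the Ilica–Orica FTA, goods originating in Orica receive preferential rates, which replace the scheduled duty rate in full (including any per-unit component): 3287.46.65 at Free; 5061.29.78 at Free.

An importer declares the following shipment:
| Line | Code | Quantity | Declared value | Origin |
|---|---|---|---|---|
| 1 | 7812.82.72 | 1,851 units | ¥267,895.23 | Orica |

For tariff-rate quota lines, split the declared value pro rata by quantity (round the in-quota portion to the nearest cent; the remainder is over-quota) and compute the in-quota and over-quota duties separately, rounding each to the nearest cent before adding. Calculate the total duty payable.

Line 1 (7812.82.72, Orica, 1,851 units, ¥267,895.23):
Code 7812.82.72 is under a tariff-rate quota (threshold 2,130 units). Quantity 1,851 units is within the quota, so the in-quota rate 1% applies to the full value.
Duty = ¥267,895.23 × 1% = ¥2,678.95.

¥2,678.95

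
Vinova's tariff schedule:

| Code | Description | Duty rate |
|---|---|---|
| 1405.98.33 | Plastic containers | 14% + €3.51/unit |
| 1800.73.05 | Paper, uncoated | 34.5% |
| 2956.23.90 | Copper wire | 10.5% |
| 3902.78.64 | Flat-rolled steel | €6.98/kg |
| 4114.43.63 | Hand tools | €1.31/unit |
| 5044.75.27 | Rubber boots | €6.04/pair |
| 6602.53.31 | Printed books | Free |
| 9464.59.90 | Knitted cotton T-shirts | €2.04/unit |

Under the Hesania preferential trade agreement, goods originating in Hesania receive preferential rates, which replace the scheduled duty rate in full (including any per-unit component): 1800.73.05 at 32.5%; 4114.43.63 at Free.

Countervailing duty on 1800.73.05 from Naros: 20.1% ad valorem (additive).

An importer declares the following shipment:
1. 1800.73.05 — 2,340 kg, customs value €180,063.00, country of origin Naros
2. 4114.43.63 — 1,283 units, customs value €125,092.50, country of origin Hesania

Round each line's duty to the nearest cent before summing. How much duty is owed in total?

€98,314.40

Line 1 (1800.73.05, Naros, 2,340 kg, €180,063.00):
Base rate for 1800.73.05 is 34.5%.
1800.73.05 has an FTA preferential rate, but origin Naros is not Hesania; base rate stands.
Additional duty on 1800.73.05 from Naros: +20.1%. Applied ad valorem rate: 34.5% + 20.1% = 54.6%.
Duty = €180,063.00 × 54.6% = €98,314.40.
Line 2 (4114.43.63, Hesania, 1,283 units, €125,092.50):
Base rate for 4114.43.63 is €1.31/unit.
Origin Hesania qualifies under the Vinova–Hesania agreement and 4114.43.63 is covered: preferential rate Free applies instead.
Duty = €125,092.50 × 0% = €0.00.
Total = €98,314.40 + €0.00 = €98,314.40.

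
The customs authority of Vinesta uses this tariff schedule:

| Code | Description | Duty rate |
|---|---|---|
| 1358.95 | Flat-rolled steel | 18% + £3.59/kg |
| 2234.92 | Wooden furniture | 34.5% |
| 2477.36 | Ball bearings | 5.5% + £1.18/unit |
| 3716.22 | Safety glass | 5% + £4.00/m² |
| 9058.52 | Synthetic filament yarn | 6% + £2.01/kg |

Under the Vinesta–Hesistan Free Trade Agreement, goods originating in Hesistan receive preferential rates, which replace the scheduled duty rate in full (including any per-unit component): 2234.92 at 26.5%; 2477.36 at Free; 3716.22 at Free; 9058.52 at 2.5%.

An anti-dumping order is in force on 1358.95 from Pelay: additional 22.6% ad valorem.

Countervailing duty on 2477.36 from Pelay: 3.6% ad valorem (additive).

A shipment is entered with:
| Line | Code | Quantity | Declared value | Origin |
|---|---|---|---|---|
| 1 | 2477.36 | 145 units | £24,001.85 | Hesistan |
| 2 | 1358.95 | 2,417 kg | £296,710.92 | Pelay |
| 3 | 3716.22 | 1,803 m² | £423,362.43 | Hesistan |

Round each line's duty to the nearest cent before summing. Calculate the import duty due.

Line 1 (2477.36, Hesistan, 145 units, £24,001.85):
Base rate for 2477.36 is 5.5% + £1.18/unit.
Origin Hesistan qualifies under the Vinesta–Hesistan agreement and 2477.36 is covered: preferential rate Free applies instead.
The additional-duty order on 2477.36 targets Pelay, not Hesistan; it does not apply.
Duty = £24,001.85 × 0% = £0.00.
Line 2 (1358.95, Pelay, 2,417 kg, £296,710.92):
Base rate for 1358.95 is 18% + £3.59/kg.
Additional duty on 1358.95 from Pelay: +22.6%. Applied ad valorem rate: 18% + 22.6% = 40.6%.
Duty = £296,710.92 × 40.6% + 2,417 × £3.59 = £129,141.66.
Line 3 (3716.22, Hesistan, 1,803 m², £423,362.43):
Base rate for 3716.22 is 5% + £4.00/m².
Origin Hesistan qualifies under the Vinesta–Hesistan agreement and 3716.22 is covered: preferential rate Free applies instead.
Duty = £423,362.43 × 0% = £0.00.
Total = £0.00 + £129,141.66 + £0.00 = £129,141.66.

£129,141.66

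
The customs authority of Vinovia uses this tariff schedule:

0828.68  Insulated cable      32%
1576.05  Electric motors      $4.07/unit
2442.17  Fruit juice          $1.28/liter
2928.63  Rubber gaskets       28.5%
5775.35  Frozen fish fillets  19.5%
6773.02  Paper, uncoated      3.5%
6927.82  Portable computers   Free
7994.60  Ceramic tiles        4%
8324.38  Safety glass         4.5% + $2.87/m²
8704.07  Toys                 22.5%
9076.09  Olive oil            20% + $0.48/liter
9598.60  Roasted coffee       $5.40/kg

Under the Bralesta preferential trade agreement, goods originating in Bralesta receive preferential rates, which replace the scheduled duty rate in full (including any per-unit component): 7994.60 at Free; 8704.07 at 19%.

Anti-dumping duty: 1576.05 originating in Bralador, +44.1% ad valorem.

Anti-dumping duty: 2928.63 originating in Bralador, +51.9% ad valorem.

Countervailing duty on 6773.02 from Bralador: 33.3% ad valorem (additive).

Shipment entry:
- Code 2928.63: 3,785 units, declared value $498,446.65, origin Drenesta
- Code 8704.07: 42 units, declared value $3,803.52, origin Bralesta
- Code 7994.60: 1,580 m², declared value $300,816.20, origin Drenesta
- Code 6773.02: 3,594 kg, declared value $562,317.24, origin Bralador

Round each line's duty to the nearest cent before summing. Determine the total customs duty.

$361,745.36

Line 1 (2928.63, Drenesta, 3,785 units, $498,446.65):
Base rate for 2928.63 is 28.5%.
The additional-duty order on 2928.63 targets Bralador, not Drenesta; it does not apply.
Duty = $498,446.65 × 28.5% = $142,057.30.
Line 2 (8704.07, Bralesta, 42 units, $3,803.52):
Base rate for 8704.07 is 22.5%.
Origin Bralesta qualifies under the Vinovia–Bralesta agreement and 8704.07 is covered: preferential rate 19% applies instead.
Duty = $3,803.52 × 19% = $722.67.
Line 3 (7994.60, Drenesta, 1,580 m², $300,816.20):
Base rate for 7994.60 is 4%.
7994.60 has an FTA preferential rate, but origin Drenesta is not Bralesta; base rate stands.
Duty = $300,816.20 × 4% = $12,032.65.
Line 4 (6773.02, Bralador, 3,594 kg, $562,317.24):
Base rate for 6773.02 is 3.5%.
Additional duty on 6773.02 from Bralador: +33.3%. Applied ad valorem rate: 3.5% + 33.3% = 36.8%.
Duty = $562,317.24 × 36.8% = $206,932.74.
Total = $142,057.30 + $722.67 + $12,032.65 + $206,932.74 = $361,745.36.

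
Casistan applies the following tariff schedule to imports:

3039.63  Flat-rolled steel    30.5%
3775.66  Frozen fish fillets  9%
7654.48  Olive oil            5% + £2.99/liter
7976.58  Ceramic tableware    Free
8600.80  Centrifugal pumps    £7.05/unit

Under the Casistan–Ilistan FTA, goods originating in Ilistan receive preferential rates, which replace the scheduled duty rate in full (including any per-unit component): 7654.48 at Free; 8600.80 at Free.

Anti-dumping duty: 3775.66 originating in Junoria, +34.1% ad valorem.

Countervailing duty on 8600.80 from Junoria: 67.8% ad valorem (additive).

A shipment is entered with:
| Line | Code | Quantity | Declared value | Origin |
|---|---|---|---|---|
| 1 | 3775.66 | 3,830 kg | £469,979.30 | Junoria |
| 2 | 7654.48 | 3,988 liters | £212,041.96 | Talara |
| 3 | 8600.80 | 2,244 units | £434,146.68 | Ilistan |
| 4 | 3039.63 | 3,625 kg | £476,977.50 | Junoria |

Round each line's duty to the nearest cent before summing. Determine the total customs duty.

Line 1 (3775.66, Junoria, 3,830 kg, £469,979.30):
Base rate for 3775.66 is 9%.
Additional duty on 3775.66 from Junoria: +34.1%. Applied ad valorem rate: 9% + 34.1% = 43.1%.
Duty = £469,979.30 × 43.1% = £202,561.08.
Line 2 (7654.48, Talara, 3,988 liters, £212,041.96):
Base rate for 7654.48 is 5% + £2.99/liter.
7654.48 has an FTA preferential rate, but origin Talara is not Ilistan; base rate stands.
Duty = £212,041.96 × 5% + 3,988 × £2.99 = £22,526.22.
Line 3 (8600.80, Ilistan, 2,244 units, £434,146.68):
Base rate for 8600.80 is £7.05/unit.
Origin Ilistan qualifies under the Casistan–Ilistan agreement and 8600.80 is covered: preferential rate Free applies instead.
The additional-duty order on 8600.80 targets Junoria, not Ilistan; it does not apply.
Duty = £434,146.68 × 0% = £0.00.
Line 4 (3039.63, Junoria, 3,625 kg, £476,977.50):
Base rate for 3039.63 is 30.5%.
Duty = £476,977.50 × 30.5% = £145,478.14.
Total = £202,561.08 + £22,526.22 + £0.00 + £145,478.14 = £370,565.44.

£370,565.44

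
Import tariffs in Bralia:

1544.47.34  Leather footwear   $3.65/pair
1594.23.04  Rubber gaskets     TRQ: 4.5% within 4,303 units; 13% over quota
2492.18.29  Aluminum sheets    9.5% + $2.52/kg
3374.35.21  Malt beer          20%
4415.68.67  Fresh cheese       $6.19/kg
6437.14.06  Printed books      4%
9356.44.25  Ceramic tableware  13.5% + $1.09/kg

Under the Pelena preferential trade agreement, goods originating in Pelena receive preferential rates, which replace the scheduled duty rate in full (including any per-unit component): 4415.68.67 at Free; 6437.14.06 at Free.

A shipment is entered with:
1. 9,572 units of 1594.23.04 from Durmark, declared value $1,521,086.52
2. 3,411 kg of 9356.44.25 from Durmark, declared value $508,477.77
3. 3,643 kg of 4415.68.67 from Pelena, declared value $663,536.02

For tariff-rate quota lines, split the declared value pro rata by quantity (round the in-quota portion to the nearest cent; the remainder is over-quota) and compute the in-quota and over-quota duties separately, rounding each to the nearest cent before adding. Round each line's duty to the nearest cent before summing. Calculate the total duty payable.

$211,981.61

Line 1 (1594.23.04, Durmark, 9,572 units, $1,521,086.52):
Code 1594.23.04 is under a tariff-rate quota (threshold 4,303 units). In-quota: 4,303 units at 4.5%; over-quota: 5,269 units at 13%.
Pro-rata value split: in-quota = $1,521,086.52 × 4,303/9,572 = $683,789.73; over-quota = $1,521,086.52 − $683,789.73 = $837,296.79.
In-quota duty = $683,789.73 × 4.5% = $30,770.54. Over-quota duty = $837,296.79 × 13% = $108,848.58.
Line duty = $30,770.54 + $108,848.58 = $139,619.12.
Line 2 (9356.44.25, Durmark, 3,411 kg, $508,477.77):
Base rate for 9356.44.25 is 13.5% + $1.09/kg.
Duty = $508,477.77 × 13.5% + 3,411 × $1.09 = $72,362.49.
Line 3 (4415.68.67, Pelena, 3,643 kg, $663,536.02):
Base rate for 4415.68.67 is $6.19/kg.
Origin Pelena qualifies under the Bralia–Pelena agreement and 4415.68.67 is covered: preferential rate Free applies instead.
Duty = $663,536.02 × 0% = $0.00.
Total = $139,619.12 + $72,362.49 + $0.00 = $211,981.61.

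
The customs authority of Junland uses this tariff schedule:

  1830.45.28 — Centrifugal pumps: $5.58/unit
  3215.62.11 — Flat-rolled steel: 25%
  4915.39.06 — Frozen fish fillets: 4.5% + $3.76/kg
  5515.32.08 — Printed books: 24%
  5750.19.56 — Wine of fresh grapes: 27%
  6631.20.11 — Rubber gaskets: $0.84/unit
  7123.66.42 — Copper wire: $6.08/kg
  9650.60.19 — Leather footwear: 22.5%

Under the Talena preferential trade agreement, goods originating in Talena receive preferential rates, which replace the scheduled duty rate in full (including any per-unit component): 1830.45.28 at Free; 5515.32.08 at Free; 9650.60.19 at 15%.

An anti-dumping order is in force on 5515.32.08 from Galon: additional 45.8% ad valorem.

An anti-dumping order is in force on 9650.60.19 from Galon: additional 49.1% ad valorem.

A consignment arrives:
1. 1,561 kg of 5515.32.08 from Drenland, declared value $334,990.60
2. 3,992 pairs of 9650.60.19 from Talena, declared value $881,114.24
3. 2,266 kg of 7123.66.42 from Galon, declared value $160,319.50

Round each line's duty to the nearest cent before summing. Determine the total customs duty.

$226,342.16

Line 1 (5515.32.08, Drenland, 1,561 kg, $334,990.60):
Base rate for 5515.32.08 is 24%.
5515.32.08 has an FTA preferential rate, but origin Drenland is not Talena; base rate stands.
The additional-duty order on 5515.32.08 targets Galon, not Drenland; it does not apply.
Duty = $334,990.60 × 24% = $80,397.74.
Line 2 (9650.60.19, Talena, 3,992 pairs, $881,114.24):
Base rate for 9650.60.19 is 22.5%.
Origin Talena qualifies under the Junland–Talena agreement and 9650.60.19 is covered: preferential rate 15% applies instead.
The additional-duty order on 9650.60.19 targets Galon, not Talena; it does not apply.
Duty = $881,114.24 × 15% = $132,167.14.
Line 3 (7123.66.42, Galon, 2,266 kg, $160,319.50):
Base rate for 7123.66.42 is $6.08/kg.
Duty = 2,266 × $6.08 = $13,777.28.
Total = $80,397.74 + $132,167.14 + $13,777.28 = $226,342.16.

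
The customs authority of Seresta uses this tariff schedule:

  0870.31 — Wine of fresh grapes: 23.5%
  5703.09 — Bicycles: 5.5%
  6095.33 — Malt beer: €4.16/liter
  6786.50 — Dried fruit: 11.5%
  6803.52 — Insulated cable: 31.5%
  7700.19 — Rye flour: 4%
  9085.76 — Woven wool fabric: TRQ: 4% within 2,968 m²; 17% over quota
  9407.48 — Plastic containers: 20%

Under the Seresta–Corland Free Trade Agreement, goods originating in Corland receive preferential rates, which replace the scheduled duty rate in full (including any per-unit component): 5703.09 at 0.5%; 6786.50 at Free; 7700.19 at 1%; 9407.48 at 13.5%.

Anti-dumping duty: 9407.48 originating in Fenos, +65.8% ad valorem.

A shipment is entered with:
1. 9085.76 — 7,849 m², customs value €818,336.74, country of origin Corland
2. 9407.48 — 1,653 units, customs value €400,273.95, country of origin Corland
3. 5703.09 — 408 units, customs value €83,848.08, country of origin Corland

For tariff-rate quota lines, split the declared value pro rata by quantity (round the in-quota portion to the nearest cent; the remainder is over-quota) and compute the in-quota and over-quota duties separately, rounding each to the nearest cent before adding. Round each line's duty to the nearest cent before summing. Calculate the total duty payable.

Line 1 (9085.76, Corland, 7,849 m², €818,336.74):
Code 9085.76 is under a tariff-rate quota (threshold 2,968 m²). In-quota: 2,968 m² at 4%; over-quota: 4,881 m² at 17%.
Pro-rata value split: in-quota = €818,336.74 × 2,968/7,849 = €309,443.68; over-quota = €818,336.74 − €309,443.68 = €508,893.06.
In-quota duty = €309,443.68 × 4% = €12,377.75. Over-quota duty = €508,893.06 × 17% = €86,511.82.
Line duty = €12,377.75 + €86,511.82 = €98,889.57.
Line 2 (9407.48, Corland, 1,653 units, €400,273.95):
Base rate for 9407.48 is 20%.
Origin Corland qualifies under the Seresta–Corland agreement and 9407.48 is covered: preferential rate 13.5% applies instead.
The additional-duty order on 9407.48 targets Fenos, not Corland; it does not apply.
Duty = €400,273.95 × 13.5% = €54,036.98.
Line 3 (5703.09, Corland, 408 units, €83,848.08):
Base rate for 5703.09 is 5.5%.
Origin Corland qualifies under the Seresta–Corland agreement and 5703.09 is covered: preferential rate 0.5% applies instead.
Duty = €83,848.08 × 0.5% = €419.24.
Total = €98,889.57 + €54,036.98 + €419.24 = €153,345.79.

€153,345.79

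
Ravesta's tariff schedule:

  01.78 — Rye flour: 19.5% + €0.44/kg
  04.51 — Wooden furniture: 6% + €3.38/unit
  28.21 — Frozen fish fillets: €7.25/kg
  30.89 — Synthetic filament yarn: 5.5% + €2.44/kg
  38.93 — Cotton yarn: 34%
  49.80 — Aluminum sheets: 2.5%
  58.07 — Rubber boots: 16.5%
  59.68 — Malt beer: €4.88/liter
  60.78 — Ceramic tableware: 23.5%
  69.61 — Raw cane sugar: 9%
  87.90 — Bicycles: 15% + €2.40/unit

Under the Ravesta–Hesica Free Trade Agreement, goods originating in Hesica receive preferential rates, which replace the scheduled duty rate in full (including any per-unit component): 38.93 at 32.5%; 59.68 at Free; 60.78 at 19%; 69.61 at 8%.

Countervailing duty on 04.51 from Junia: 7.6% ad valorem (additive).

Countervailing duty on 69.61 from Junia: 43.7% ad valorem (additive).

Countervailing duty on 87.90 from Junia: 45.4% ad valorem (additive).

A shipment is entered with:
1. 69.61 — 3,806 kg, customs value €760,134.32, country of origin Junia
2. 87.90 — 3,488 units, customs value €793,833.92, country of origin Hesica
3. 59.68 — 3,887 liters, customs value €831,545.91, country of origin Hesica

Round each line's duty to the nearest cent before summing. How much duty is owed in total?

€528,037.08

Line 1 (69.61, Junia, 3,806 kg, €760,134.32):
Base rate for 69.61 is 9%.
69.61 has an FTA preferential rate, but origin Junia is not Hesica; base rate stands.
Additional duty on 69.61 from Junia: +43.7%. Applied ad valorem rate: 9% + 43.7% = 52.7%.
Duty = €760,134.32 × 52.7% = €400,590.79.
Line 2 (87.90, Hesica, 3,488 units, €793,833.92):
Base rate for 87.90 is 15% + €2.40/unit.
Origin Hesica is the FTA partner but 87.90 is not on the preference list; base rate stands.
The additional-duty order on 87.90 targets Junia, not Hesica; it does not apply.
Duty = €793,833.92 × 15% + 3,488 × €2.40 = €127,446.29.
Line 3 (59.68, Hesica, 3,887 liters, €831,545.91):
Base rate for 59.68 is €4.88/liter.
Origin Hesica qualifies under the Ravesta–Hesica agreement and 59.68 is covered: preferential rate Free applies instead.
Duty = €831,545.91 × 0% = €0.00.
Total = €400,590.79 + €127,446.29 + €0.00 = €528,037.08.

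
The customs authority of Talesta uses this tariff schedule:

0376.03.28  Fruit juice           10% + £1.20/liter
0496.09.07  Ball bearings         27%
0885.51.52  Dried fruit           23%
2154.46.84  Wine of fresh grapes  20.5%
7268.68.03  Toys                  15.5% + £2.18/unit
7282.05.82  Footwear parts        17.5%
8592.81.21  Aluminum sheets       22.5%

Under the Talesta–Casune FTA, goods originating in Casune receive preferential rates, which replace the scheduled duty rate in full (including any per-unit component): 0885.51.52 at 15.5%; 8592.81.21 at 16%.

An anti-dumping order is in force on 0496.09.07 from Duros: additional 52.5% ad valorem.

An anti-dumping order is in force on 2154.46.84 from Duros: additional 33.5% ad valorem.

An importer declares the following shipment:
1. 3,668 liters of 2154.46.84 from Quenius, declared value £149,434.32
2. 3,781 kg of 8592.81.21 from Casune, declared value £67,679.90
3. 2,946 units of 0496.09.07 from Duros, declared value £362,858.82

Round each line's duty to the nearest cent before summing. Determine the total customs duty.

£329,935.58

Line 1 (2154.46.84, Quenius, 3,668 liters, £149,434.32):
Base rate for 2154.46.84 is 20.5%.
The additional-duty order on 2154.46.84 targets Duros, not Quenius; it does not apply.
Duty = £149,434.32 × 20.5% = £30,634.04.
Line 2 (8592.81.21, Casune, 3,781 kg, £67,679.90):
Base rate for 8592.81.21 is 22.5%.
Origin Casune qualifies under the Talesta–Casune agreement and 8592.81.21 is covered: preferential rate 16% applies instead.
Duty = £67,679.90 × 16% = £10,828.78.
Line 3 (0496.09.07, Duros, 2,946 units, £362,858.82):
Base rate for 0496.09.07 is 27%.
Additional duty on 0496.09.07 from Duros: +52.5%. Applied ad valorem rate: 27% + 52.5% = 79.5%.
Duty = £362,858.82 × 79.5% = £288,472.76.
Total = £30,634.04 + £10,828.78 + £288,472.76 = £329,935.58.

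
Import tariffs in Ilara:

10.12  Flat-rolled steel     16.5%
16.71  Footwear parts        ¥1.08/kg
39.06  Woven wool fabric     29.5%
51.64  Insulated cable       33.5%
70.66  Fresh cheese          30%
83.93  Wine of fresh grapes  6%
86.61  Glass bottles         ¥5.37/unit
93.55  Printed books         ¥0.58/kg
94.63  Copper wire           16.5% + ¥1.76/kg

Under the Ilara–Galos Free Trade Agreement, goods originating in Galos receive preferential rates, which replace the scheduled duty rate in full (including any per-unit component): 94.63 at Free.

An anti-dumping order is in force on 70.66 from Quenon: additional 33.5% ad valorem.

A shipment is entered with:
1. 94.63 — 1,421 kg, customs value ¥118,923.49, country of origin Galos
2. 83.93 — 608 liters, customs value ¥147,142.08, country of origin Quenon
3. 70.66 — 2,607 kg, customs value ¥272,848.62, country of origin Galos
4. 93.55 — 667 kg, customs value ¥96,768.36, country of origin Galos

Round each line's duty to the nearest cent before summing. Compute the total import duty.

¥91,069.97

Line 1 (94.63, Galos, 1,421 kg, ¥118,923.49):
Base rate for 94.63 is 16.5% + ¥1.76/kg.
Origin Galos qualifies under the Ilara–Galos agreement and 94.63 is covered: preferential rate Free applies instead.
Duty = ¥118,923.49 × 0% = ¥0.00.
Line 2 (83.93, Quenon, 608 liters, ¥147,142.08):
Base rate for 83.93 is 6%.
Duty = ¥147,142.08 × 6% = ¥8,828.52.
Line 3 (70.66, Galos, 2,607 kg, ¥272,848.62):
Base rate for 70.66 is 30%.
Origin Galos is the FTA partner but 70.66 is not on the preference list; base rate stands.
The additional-duty order on 70.66 targets Quenon, not Galos; it does not apply.
Duty = ¥272,848.62 × 30% = ¥81,854.59.
Line 4 (93.55, Galos, 667 kg, ¥96,768.36):
Base rate for 93.55 is ¥0.58/kg.
Origin Galos is the FTA partner but 93.55 is not on the preference list; base rate stands.
Duty = 667 × ¥0.58 = ¥386.86.
Total = ¥0.00 + ¥8,828.52 + ¥81,854.59 + ¥386.86 = ¥91,069.97.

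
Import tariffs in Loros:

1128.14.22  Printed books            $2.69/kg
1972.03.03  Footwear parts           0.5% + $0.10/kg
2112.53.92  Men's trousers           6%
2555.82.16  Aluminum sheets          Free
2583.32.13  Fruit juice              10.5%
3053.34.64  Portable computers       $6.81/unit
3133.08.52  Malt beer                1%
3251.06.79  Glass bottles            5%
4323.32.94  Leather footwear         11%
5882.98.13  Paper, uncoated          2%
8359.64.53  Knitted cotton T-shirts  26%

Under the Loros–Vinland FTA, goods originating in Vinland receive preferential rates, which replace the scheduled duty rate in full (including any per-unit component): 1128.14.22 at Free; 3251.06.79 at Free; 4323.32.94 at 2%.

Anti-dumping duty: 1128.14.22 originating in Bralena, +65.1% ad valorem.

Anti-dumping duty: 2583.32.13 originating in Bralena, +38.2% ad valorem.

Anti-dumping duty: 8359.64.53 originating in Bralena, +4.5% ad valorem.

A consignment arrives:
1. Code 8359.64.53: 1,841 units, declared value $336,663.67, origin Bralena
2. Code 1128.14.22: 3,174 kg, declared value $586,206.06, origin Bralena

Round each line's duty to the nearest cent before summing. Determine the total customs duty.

Line 1 (8359.64.53, Bralena, 1,841 units, $336,663.67):
Base rate for 8359.64.53 is 26%.
Additional duty on 8359.64.53 from Bralena: +4.5%. Applied ad valorem rate: 26% + 4.5% = 30.5%.
Duty = $336,663.67 × 30.5% = $102,682.42.
Line 2 (1128.14.22, Bralena, 3,174 kg, $586,206.06):
Base rate for 1128.14.22 is $2.69/kg.
1128.14.22 has an FTA preferential rate, but origin Bralena is not Vinland; base rate stands.
Additional duty on 1128.14.22 from Bralena: +65.1% ad valorem. Applied ad valorem rate = 65.1%.
Duty = $586,206.06 × 65.1% + 3,174 × $2.69 = $390,158.21.
Total = $102,682.42 + $390,158.21 = $492,840.63.

$492,840.63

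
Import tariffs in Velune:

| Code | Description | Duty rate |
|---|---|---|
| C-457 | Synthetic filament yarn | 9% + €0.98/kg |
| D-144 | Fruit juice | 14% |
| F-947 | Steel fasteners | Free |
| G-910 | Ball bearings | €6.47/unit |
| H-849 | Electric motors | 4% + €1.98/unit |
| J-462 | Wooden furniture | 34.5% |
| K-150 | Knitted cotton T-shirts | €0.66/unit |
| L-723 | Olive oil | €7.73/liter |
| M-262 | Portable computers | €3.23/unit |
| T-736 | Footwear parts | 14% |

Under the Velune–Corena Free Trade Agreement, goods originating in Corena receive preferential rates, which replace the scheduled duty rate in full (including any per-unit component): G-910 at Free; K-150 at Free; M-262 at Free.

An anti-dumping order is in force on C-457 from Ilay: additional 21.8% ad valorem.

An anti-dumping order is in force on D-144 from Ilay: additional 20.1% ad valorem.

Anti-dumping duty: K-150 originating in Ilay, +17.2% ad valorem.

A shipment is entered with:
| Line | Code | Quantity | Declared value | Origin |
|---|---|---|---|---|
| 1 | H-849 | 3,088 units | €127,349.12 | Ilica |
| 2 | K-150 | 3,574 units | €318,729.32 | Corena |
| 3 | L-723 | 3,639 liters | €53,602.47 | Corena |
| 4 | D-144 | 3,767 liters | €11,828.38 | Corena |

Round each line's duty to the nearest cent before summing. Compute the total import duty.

€40,993.64

Line 1 (H-849, Ilica, 3,088 units, €127,349.12):
Base rate for H-849 is 4% + €1.98/unit.
Duty = €127,349.12 × 4% + 3,088 × €1.98 = €11,208.20.
Line 2 (K-150, Corena, 3,574 units, €318,729.32):
Base rate for K-150 is €0.66/unit.
Origin Corena qualifies under the Velune–Corena agreement and K-150 is covered: preferential rate Free applies instead.
The additional-duty order on K-150 targets Ilay, not Corena; it does not apply.
Duty = €318,729.32 × 0% = €0.00.
Line 3 (L-723, Corena, 3,639 liters, €53,602.47):
Base rate for L-723 is €7.73/liter.
Origin Corena is the FTA partner but L-723 is not on the preference list; base rate stands.
Duty = 3,639 × €7.73 = €28,129.47.
Line 4 (D-144, Corena, 3,767 liters, €11,828.38):
Base rate for D-144 is 14%.
Origin Corena is the FTA partner but D-144 is not on the preference list; base rate stands.
The additional-duty order on D-144 targets Ilay, not Corena; it does not apply.
Duty = €11,828.38 × 14% = €1,655.97.
Total = €11,208.20 + €0.00 + €28,129.47 + €1,655.97 = €40,993.64.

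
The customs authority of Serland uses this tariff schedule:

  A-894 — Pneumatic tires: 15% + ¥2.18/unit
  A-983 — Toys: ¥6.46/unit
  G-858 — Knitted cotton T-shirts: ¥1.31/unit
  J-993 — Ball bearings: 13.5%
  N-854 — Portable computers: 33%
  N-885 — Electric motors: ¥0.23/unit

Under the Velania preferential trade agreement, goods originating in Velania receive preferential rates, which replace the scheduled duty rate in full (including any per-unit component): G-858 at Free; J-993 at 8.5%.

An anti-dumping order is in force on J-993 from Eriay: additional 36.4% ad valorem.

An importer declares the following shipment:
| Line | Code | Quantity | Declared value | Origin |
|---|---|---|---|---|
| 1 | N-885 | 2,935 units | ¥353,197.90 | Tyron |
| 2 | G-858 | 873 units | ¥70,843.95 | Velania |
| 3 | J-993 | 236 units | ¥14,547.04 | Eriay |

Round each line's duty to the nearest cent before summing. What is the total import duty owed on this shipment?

Line 1 (N-885, Tyron, 2,935 units, ¥353,197.90):
Base rate for N-885 is ¥0.23/unit.
Duty = 2,935 × ¥0.23 = ¥675.05.
Line 2 (G-858, Velania, 873 units, ¥70,843.95):
Base rate for G-858 is ¥1.31/unit.
Origin Velania qualifies under the Serland–Velania agreement and G-858 is covered: preferential rate Free applies instead.
Duty = ¥70,843.95 × 0% = ¥0.00.
Line 3 (J-993, Eriay, 236 units, ¥14,547.04):
Base rate for J-993 is 13.5%.
J-993 has an FTA preferential rate, but origin Eriay is not Velania; base rate stands.
Additional duty on J-993 from Eriay: +36.4%. Applied ad valorem rate: 13.5% + 36.4% = 49.9%.
Duty = ¥14,547.04 × 49.9% = ¥7,258.97.
Total = ¥675.05 + ¥0.00 + ¥7,258.97 = ¥7,934.02.

¥7,934.02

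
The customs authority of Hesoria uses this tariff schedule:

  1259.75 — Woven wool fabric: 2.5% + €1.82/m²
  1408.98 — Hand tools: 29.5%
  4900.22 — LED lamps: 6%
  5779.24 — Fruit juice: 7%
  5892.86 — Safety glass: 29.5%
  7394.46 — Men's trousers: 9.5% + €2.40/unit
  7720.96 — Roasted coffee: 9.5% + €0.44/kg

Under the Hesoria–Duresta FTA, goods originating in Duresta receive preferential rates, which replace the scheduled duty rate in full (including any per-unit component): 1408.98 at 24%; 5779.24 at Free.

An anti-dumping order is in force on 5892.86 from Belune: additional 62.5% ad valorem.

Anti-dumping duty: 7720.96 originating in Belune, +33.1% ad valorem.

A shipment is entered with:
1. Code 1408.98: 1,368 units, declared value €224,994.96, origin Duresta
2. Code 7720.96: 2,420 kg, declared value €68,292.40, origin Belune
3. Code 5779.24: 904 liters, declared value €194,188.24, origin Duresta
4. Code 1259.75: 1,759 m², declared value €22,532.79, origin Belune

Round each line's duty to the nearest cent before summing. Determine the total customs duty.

Line 1 (1408.98, Duresta, 1,368 units, €224,994.96):
Base rate for 1408.98 is 29.5%.
Origin Duresta qualifies under the Hesoria–Duresta agreement and 1408.98 is covered: preferential rate 24% applies instead.
Duty = €224,994.96 × 24% = €53,998.79.
Line 2 (7720.96, Belune, 2,420 kg, €68,292.40):
Base rate for 7720.96 is 9.5% + €0.44/kg.
Additional duty on 7720.96 from Belune: +33.1%. Applied ad valorem rate: 9.5% + 33.1% = 42.6%.
Duty = €68,292.40 × 42.6% + 2,420 × €0.44 = €30,157.36.
Line 3 (5779.24, Duresta, 904 liters, €194,188.24):
Base rate for 5779.24 is 7%.
Origin Duresta qualifies under the Hesoria–Duresta agreement and 5779.24 is covered: preferential rate Free applies instead.
Duty = €194,188.24 × 0% = €0.00.
Line 4 (1259.75, Belune, 1,759 m², €22,532.79):
Base rate for 1259.75 is 2.5% + €1.82/m².
Duty = €22,532.79 × 2.5% + 1,759 × €1.82 = €3,764.70.
Total = €53,998.79 + €30,157.36 + €0.00 + €3,764.70 = €87,920.85.

€87,920.85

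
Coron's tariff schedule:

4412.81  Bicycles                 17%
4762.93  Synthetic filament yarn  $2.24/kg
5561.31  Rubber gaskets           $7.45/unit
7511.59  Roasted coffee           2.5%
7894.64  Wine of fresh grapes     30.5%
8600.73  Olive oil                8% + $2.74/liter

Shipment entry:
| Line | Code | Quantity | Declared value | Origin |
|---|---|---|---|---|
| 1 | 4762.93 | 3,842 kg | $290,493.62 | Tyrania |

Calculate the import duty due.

$8,606.08

Line 1 (4762.93, Tyrania, 3,842 kg, $290,493.62):
Base rate for 4762.93 is $2.24/kg.
Duty = 3,842 × $2.24 = $8,606.08.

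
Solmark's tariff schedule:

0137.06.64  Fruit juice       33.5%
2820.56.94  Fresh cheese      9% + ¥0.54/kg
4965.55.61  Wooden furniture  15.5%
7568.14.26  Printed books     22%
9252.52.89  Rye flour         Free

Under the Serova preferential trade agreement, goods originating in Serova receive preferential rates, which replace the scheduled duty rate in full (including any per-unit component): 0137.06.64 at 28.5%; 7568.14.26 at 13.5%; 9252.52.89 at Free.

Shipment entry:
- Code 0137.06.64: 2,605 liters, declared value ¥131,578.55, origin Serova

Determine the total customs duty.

¥37,499.89

Line 1 (0137.06.64, Serova, 2,605 liters, ¥131,578.55):
Base rate for 0137.06.64 is 33.5%.
Origin Serova qualifies under the Solmark–Serova agreement and 0137.06.64 is covered: preferential rate 28.5% applies instead.
Duty = ¥131,578.55 × 28.5% = ¥37,499.89.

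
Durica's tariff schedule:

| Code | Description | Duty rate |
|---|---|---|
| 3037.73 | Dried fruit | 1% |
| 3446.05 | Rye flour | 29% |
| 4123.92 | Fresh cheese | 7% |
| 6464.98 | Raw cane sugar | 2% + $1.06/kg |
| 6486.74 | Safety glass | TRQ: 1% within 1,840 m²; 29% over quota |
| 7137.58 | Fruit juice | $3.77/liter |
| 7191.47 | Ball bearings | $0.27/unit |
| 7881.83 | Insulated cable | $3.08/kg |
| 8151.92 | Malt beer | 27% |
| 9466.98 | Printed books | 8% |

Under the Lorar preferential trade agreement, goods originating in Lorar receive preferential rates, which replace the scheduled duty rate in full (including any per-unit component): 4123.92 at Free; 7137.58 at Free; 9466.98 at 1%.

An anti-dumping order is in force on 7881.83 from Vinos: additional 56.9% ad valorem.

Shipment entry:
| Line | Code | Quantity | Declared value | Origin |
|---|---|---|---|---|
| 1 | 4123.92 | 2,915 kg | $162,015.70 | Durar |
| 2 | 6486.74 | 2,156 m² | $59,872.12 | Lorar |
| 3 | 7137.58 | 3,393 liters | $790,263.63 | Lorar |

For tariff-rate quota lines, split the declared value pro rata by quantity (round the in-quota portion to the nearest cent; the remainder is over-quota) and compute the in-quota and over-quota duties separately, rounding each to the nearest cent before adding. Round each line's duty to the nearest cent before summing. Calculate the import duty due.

Line 1 (4123.92, Durar, 2,915 kg, $162,015.70):
Base rate for 4123.92 is 7%.
4123.92 has an FTA preferential rate, but origin Durar is not Lorar; base rate stands.
Duty = $162,015.70 × 7% = $11,341.10.
Line 2 (6486.74, Lorar, 2,156 m², $59,872.12):
Code 6486.74 is under a tariff-rate quota (threshold 1,840 m²). In-quota: 1,840 m² at 1%; over-quota: 316 m² at 29%.
Pro-rata value split: in-quota = $59,872.12 × 1,840/2,156 = $51,096.80; over-quota = $59,872.12 − $51,096.80 = $8,775.32.
In-quota duty = $51,096.80 × 1% = $510.97. Over-quota duty = $8,775.32 × 29% = $2,544.84.
Line duty = $510.97 + $2,544.84 = $3,055.81.
Line 3 (7137.58, Lorar, 3,393 liters, $790,263.63):
Base rate for 7137.58 is $3.77/liter.
Origin Lorar qualifies under the Durica–Lorar agreement and 7137.58 is covered: preferential rate Free applies instead.
Duty = $790,263.63 × 0% = $0.00.
Total = $11,341.10 + $3,055.81 + $0.00 = $14,396.91.

$14,396.91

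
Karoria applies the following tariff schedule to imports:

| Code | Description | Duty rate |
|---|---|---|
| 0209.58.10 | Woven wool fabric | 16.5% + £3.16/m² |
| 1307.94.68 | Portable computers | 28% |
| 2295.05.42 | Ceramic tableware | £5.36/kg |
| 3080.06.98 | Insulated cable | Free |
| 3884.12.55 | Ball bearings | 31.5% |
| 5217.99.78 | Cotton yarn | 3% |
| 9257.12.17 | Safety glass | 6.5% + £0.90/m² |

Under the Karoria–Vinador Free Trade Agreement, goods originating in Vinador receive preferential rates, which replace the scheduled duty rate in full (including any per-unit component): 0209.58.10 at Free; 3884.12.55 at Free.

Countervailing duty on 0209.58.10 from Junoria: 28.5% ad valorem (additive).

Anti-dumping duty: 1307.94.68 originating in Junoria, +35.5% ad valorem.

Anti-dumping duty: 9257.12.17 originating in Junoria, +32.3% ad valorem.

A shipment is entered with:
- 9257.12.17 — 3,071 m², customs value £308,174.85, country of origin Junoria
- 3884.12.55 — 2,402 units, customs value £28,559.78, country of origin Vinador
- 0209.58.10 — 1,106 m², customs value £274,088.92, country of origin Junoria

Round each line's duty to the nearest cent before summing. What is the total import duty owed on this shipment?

£249,170.71

Line 1 (9257.12.17, Junoria, 3,071 m², £308,174.85):
Base rate for 9257.12.17 is 6.5% + £0.90/m².
Additional duty on 9257.12.17 from Junoria: +32.3%. Applied ad valorem rate: 6.5% + 32.3% = 38.8%.
Duty = £308,174.85 × 38.8% + 3,071 × £0.90 = £122,335.74.
Line 2 (3884.12.55, Vinador, 2,402 units, £28,559.78):
Base rate for 3884.12.55 is 31.5%.
Origin Vinador qualifies under the Karoria–Vinador agreement and 3884.12.55 is covered: preferential rate Free applies instead.
Duty = £28,559.78 × 0% = £0.00.
Line 3 (0209.58.10, Junoria, 1,106 m², £274,088.92):
Base rate for 0209.58.10 is 16.5% + £3.16/m².
0209.58.10 has an FTA preferential rate, but origin Junoria is not Vinador; base rate stands.
Additional duty on 0209.58.10 from Junoria: +28.5%. Applied ad valorem rate: 16.5% + 28.5% = 45%.
Duty = £274,088.92 × 45% + 1,106 × £3.16 = £126,834.97.
Total = £122,335.74 + £0.00 + £126,834.97 = £249,170.71.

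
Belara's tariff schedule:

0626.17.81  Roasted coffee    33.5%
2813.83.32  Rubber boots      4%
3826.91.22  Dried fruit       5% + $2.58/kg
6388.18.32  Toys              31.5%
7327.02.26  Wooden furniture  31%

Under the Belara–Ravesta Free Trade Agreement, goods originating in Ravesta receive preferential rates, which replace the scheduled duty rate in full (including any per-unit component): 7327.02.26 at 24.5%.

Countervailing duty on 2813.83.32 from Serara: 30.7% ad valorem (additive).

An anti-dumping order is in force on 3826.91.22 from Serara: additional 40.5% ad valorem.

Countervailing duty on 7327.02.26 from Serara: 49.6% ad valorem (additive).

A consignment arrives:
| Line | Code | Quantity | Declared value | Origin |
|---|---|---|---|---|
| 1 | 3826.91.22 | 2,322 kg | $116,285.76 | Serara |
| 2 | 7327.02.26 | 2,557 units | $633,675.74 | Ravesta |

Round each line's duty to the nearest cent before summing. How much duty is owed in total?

$214,151.34

Line 1 (3826.91.22, Serara, 2,322 kg, $116,285.76):
Base rate for 3826.91.22 is 5% + $2.58/kg.
Additional duty on 3826.91.22 from Serara: +40.5%. Applied ad valorem rate: 5% + 40.5% = 45.5%.
Duty = $116,285.76 × 45.5% + 2,322 × $2.58 = $58,900.78.
Line 2 (7327.02.26, Ravesta, 2,557 units, $633,675.74):
Base rate for 7327.02.26 is 31%.
Origin Ravesta qualifies under the Belara–Ravesta agreement and 7327.02.26 is covered: preferential rate 24.5% applies instead.
The additional-duty order on 7327.02.26 targets Serara, not Ravesta; it does not apply.
Duty = $633,675.74 × 24.5% = $155,250.56.
Total = $58,900.78 + $155,250.56 = $214,151.34.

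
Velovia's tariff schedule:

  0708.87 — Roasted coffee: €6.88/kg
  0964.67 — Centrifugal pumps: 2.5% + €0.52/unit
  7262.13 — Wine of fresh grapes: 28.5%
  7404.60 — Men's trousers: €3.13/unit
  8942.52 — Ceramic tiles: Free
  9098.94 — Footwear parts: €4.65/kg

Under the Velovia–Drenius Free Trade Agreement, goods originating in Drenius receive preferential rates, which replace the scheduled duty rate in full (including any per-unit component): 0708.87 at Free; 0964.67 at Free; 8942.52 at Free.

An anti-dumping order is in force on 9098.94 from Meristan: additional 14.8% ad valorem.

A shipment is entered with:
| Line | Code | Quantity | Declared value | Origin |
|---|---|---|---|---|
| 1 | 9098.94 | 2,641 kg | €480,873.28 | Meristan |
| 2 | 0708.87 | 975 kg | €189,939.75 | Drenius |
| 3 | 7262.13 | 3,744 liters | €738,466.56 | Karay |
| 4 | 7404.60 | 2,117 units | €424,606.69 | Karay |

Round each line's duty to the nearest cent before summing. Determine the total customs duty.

Line 1 (9098.94, Meristan, 2,641 kg, €480,873.28):
Base rate for 9098.94 is €4.65/kg.
Additional duty on 9098.94 from Meristan: +14.8% ad valorem. Applied ad valorem rate = 14.8%.
Duty = €480,873.28 × 14.8% + 2,641 × €4.65 = €83,449.90.
Line 2 (0708.87, Drenius, 975 kg, €189,939.75):
Base rate for 0708.87 is €6.88/kg.
Origin Drenius qualifies under the Velovia–Drenius agreement and 0708.87 is covered: preferential rate Free applies instead.
Duty = €189,939.75 × 0% = €0.00.
Line 3 (7262.13, Karay, 3,744 liters, €738,466.56):
Base rate for 7262.13 is 28.5%.
Duty = €738,466.56 × 28.5% = €210,462.97.
Line 4 (7404.60, Karay, 2,117 units, €424,606.69):
Base rate for 7404.60 is €3.13/unit.
Duty = 2,117 × €3.13 = €6,626.21.
Total = €83,449.90 + €0.00 + €210,462.97 + €6,626.21 = €300,539.08.

€300,539.08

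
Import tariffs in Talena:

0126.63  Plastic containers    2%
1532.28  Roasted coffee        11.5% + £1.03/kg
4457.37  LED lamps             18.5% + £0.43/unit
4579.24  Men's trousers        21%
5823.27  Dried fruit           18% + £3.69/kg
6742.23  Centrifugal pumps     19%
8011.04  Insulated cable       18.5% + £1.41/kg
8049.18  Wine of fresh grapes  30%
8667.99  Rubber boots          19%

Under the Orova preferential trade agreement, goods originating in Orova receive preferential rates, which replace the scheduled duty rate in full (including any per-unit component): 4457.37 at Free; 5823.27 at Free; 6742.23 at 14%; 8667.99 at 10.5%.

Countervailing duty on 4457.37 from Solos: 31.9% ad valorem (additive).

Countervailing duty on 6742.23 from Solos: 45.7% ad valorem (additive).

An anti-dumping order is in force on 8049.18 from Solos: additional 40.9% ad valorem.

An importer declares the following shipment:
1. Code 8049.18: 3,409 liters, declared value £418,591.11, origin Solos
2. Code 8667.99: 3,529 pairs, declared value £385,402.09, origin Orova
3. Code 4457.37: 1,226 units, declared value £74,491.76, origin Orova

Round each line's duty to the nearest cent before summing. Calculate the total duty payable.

Line 1 (8049.18, Solos, 3,409 liters, £418,591.11):
Base rate for 8049.18 is 30%.
Additional duty on 8049.18 from Solos: +40.9%. Applied ad valorem rate: 30% + 40.9% = 70.9%.
Duty = £418,591.11 × 70.9% = £296,781.10.
Line 2 (8667.99, Orova, 3,529 pairs, £385,402.09):
Base rate for 8667.99 is 19%.
Origin Orova qualifies under the Talena–Orova agreement and 8667.99 is covered: preferential rate 10.5% applies instead.
Duty = £385,402.09 × 10.5% = £40,467.22.
Line 3 (4457.37, Orova, 1,226 units, £74,491.76):
Base rate for 4457.37 is 18.5% + £0.43/unit.
Origin Orova qualifies under the Talena–Orova agreement and 4457.37 is covered: preferential rate Free applies instead.
The additional-duty order on 4457.37 targets Solos, not Orova; it does not apply.
Duty = £74,491.76 × 0% = £0.00.
Total = £296,781.10 + £40,467.22 + £0.00 = £337,248.32.

£337,248.32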